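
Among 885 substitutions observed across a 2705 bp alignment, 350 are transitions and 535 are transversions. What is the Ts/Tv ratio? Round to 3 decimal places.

0.654

R = 350/535 = 0.654205… ≈ 0.654 (to 3 d.p.).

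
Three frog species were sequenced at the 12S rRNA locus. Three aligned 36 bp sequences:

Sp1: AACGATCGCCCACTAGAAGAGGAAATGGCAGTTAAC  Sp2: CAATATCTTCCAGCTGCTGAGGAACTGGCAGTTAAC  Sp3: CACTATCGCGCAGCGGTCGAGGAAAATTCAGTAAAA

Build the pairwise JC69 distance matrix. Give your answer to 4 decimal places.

Sp1–Sp2: 11/36 sites differ → p ≈ 0.305556, d = −0.75 ln(1 − 0.407408) = 0.392437 ≈ 0.3924.
Sp1–Sp3: 13/36 sites differ → p ≈ 0.361111, d = −0.75 ln(1 − 0.481481) = 0.492584 ≈ 0.4926.
Sp2–Sp3: 13/36 sites differ → p ≈ 0.361111, d = −0.75 ln(1 − 0.481481) = 0.492584 ≈ 0.4926.

d(Sp1,Sp2) = 0.3924, d(Sp1,Sp3) = 0.4926, d(Sp2,Sp3) = 0.4926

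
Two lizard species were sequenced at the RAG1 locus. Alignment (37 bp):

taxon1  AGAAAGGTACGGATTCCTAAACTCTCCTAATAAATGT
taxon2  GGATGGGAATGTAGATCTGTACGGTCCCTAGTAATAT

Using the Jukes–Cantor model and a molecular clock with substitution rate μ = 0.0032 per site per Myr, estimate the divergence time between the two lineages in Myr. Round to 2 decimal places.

122.57

The sequences differ at 18 of 37 sites, so p = 18/37 ≈ 0.486486.
d = −(3/4) ln(1 − 4p/3) = −0.75 ln(1 − 0.648648) = −0.75 ln(0.351352)
  = −0.75 × (-1.045967) = 0.784475 substitutions/site.
Under a molecular clock d = 2μt, so t = d/(2μ) = 0.784475 / (2 × 0.0032) = 122.57 Myr.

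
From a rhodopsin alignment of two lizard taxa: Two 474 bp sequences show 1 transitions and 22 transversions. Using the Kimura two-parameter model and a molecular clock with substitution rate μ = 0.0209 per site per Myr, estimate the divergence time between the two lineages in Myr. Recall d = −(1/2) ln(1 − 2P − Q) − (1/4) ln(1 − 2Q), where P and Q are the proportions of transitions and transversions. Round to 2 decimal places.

P = 1/474 ≈ 0.00211 and Q = 22/474 ≈ 0.046414.
Under the Kimura two-parameter model, d = −½ ln(1 − 2P − Q) − ¼ ln(1 − 2Q).
1 − 2P − Q = 0.949366, giving −½ ln(0.949366) = 0.025980.
1 − 2Q = 0.907172, giving −¼ ln(0.907172) = 0.024356.
d = 0.025980 + 0.024356 = 0.050336.
Under a molecular clock d = 2μt, so t = d/(2μ) = 0.050336 / (2 × 0.0209) = 1.20 Myr.

1.20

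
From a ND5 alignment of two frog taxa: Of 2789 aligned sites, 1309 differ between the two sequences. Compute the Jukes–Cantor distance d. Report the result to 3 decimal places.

p = 1309/2789 ≈ 0.469344.
d = −(3/4) ln(1 − 4p/3) = −0.75 ln(1 − 0.625792) = −0.75 ln(0.374208)
  = −0.75 × (-0.982943) = 0.737207 substitutions/site.

0.737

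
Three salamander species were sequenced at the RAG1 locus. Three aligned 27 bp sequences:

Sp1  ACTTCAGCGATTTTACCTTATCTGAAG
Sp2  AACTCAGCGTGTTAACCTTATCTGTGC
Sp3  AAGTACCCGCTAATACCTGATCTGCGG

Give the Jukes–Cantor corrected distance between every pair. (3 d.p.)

d(Sp1,Sp2) = 0.377, d(Sp1,Sp3) = 0.588, d(Sp2,Sp3) = 0.673

Sp1–Sp2: 8/27 sites differ → p ≈ 0.296296, d = −0.75 ln(1 − 0.395061) = 0.376971 ≈ 0.377.
Sp1–Sp3: 11/27 sites differ → p ≈ 0.407407, d = −0.75 ln(1 − 0.543209) = 0.587647 ≈ 0.588.
Sp2–Sp3: 12/27 sites differ → p ≈ 0.444444, d = −0.75 ln(1 − 0.592592) = 0.673455 ≈ 0.673.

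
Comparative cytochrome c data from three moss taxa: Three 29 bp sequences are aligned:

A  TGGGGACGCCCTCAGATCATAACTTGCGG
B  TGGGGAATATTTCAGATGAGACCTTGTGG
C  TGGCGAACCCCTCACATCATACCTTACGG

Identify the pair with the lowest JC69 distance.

A–B: 9/29 differ, p = 0.310, d = 0.401.
A–C: 6/29 differ, p = 0.207, d = 0.242.
B–C: 10/29 differ, p = 0.345, d = 0.462.
The smallest distance is between A and C.

A and C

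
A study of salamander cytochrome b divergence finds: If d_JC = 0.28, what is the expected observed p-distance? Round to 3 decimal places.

0.234

p = (3/4)(1 − e^(−4d/3)) = 0.75 × (1 − e^(-0.373333)) = 0.75 × (1 − 0.688436) = 0.233673.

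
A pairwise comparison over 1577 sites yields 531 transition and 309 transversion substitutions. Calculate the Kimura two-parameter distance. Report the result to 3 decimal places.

P = 531/1577 ≈ 0.336715 and Q = 309/1577 ≈ 0.195942.
Under the Kimura two-parameter model, d = −½ ln(1 − 2P − Q) − ¼ ln(1 − 2Q).
1 − 2P − Q = 0.130628, giving −½ ln(0.130628) = 1.017701.
1 − 2Q = 0.608116, giving −¼ ln(0.608116) = 0.124347.
d = 1.017701 + 0.124347 = 1.142048.

1.142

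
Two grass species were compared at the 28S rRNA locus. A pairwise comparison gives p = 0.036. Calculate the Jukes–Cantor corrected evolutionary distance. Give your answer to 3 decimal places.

0.037

d = −(3/4) ln(1 − 4p/3) = −0.75 ln(1 − 0.048) = −0.75 ln(0.952)
  = −0.75 × (-0.049190) = 0.036893 substitutions/site.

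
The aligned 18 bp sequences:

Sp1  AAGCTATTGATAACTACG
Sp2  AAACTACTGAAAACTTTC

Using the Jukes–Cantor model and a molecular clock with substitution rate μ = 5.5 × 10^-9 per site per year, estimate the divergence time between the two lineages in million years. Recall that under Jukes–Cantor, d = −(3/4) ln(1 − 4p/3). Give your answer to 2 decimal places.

The sequences differ at 6 of 18 sites (3, 7, 11, 16, 17, 18), so p = 6/18 ≈ 0.333333.
d = −(3/4) ln(1 − 4p/3) = −0.75 ln(1 − 0.444444) = −0.75 ln(0.555556)
  = −0.75 × (-0.587786) = 0.440840 substitutions/site.
Under a molecular clock d = 2μt, so t = d/(2μ) = 0.440840 / (2 × 5.5 × 10^-9) = 40.08 million years.

40.08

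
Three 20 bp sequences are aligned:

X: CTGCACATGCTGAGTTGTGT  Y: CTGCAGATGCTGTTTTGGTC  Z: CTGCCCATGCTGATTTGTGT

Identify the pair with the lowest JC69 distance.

X–Y: 6/20 differ, p = 0.300, d = 0.383.
X–Z: 2/20 differ, p = 0.100, d = 0.107.
Y–Z: 6/20 differ, p = 0.300, d = 0.383.
The smallest distance is between X and Z.

X and Z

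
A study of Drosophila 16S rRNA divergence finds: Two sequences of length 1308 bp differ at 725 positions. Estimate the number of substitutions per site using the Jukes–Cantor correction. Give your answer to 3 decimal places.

p = 725/1308 ≈ 0.554281.
d = −(3/4) ln(1 − 4p/3) = −0.75 ln(1 − 0.739041) = −0.75 ln(0.260959)
  = −0.75 × (-1.343392) = 1.007544 substitutions/site.

1.008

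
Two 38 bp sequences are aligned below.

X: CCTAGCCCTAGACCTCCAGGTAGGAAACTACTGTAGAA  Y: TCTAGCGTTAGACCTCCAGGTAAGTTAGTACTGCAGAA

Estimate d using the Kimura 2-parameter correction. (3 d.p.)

0.249

Of 38 sites, 4 differences are transitions and 4 are transversions, so P = 4/38 ≈ 0.105263 and Q = 4/38 ≈ 0.105263.
Under the Kimura two-parameter model, d = −½ ln(1 − 2P − Q) − ¼ ln(1 − 2Q).
1 − 2P − Q = 0.684211, giving −½ ln(0.684211) = 0.189744.
1 − 2Q = 0.789474, giving −¼ ln(0.789474) = 0.059097.
d = 0.189744 + 0.059097 = 0.248841.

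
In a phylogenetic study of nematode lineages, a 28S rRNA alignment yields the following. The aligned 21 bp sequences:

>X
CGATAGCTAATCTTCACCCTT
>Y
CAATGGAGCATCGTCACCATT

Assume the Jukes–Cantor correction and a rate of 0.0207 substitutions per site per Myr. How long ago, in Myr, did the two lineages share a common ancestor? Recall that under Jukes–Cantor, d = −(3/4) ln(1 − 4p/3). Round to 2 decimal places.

10.65

The sequences differ at 7 of 21 sites (2, 5, 7, 8, 9, 13, 19), so p = 7/21 ≈ 0.333333.
d = −(3/4) ln(1 − 4p/3) = −0.75 ln(1 − 0.444444) = −0.75 ln(0.555556)
  = −0.75 × (-0.587786) = 0.440840 substitutions/site.
Under a molecular clock d = 2μt, so t = d/(2μ) = 0.440840 / (2 × 0.0207) = 10.65 Myr.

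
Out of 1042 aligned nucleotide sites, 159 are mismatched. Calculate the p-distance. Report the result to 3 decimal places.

0.153

p = 159/1042 = 0.152591… ≈ 0.153 (to 3 d.p.).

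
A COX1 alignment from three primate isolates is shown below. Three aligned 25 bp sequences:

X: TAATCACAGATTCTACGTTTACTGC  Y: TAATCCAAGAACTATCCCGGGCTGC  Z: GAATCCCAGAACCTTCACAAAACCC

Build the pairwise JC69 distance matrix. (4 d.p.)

d(X,Y) = 0.7662, d(X,Z) = 0.7662, d(Y,Z) = 0.6626

X–Y: 12/25 sites differ → p = 0.48, d = −0.75 ln(1 − 0.64) = 0.766238 ≈ 0.7662.
X–Z: 12/25 sites differ → p = 0.48, d = −0.75 ln(1 − 0.64) = 0.766238 ≈ 0.7662.
Y–Z: 11/25 sites differ → p = 0.44, d = −0.75 ln(1 − 0.586667) = 0.662626 ≈ 0.6626.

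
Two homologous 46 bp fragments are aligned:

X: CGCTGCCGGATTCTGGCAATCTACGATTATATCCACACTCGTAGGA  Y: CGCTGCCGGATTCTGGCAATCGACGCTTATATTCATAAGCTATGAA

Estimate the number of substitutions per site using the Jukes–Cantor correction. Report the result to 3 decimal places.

0.257

The sequences differ at 10 of 46 sites (22, 26, 33, 36, 38, 39, 41, 42, 43, 45), so p = 10/46 ≈ 0.217391.
d = −(3/4) ln(1 − 4p/3) = −0.75 ln(1 − 0.289855) = −0.75 ln(0.710145)
  = −0.75 × (-0.342286) = 0.256715 substitutions/site.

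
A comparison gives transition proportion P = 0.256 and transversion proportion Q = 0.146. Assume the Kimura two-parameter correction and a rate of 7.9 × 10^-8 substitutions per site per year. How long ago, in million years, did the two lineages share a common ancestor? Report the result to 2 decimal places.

3.94

Under the Kimura two-parameter model, d = −½ ln(1 − 2P − Q) − ¼ ln(1 − 2Q).
1 − 2P − Q = 0.342, giving −½ ln(0.342) = 0.536472.
1 − 2Q = 0.708, giving −¼ ln(0.708) = 0.086328.
d = 0.536472 + 0.086328 = 0.622800.
Under a molecular clock d = 2μt, so t = d/(2μ) = 0.622800 / (2 × 7.9 × 10^-8) = 3.94 million years.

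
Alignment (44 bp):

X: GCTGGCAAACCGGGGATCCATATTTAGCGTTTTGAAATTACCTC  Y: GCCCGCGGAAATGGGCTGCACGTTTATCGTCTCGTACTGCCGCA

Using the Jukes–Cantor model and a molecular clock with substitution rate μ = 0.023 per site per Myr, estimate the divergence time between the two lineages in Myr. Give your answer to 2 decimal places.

16.49

The sequences differ at 21 of 44 sites, so p = 21/44 ≈ 0.477273.
d = −(3/4) ln(1 − 4p/3) = −0.75 ln(1 − 0.636364) = −0.75 ln(0.363636)
  = −0.75 × (-1.011602) = 0.758702 substitutions/site.
Under a molecular clock d = 2μt, so t = d/(2μ) = 0.758702 / (2 × 0.023) = 16.49 Myr.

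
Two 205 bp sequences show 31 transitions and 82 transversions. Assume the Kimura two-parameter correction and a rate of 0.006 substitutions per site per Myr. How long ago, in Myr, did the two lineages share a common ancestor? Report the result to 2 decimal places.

84.04

P = 31/205 ≈ 0.15122 and Q = 82/205 = 0.4.
Under the Kimura two-parameter model, d = −½ ln(1 − 2P − Q) − ¼ ln(1 − 2Q).
1 − 2P − Q = 0.29756, giving −½ ln(0.29756) = 0.606070.
1 − 2Q = 0.2, giving −¼ ln(0.2) = 0.402359.
d = 0.606070 + 0.402359 = 1.008429.
Under a molecular clock d = 2μt, so t = d/(2μ) = 1.008429 / (2 × 0.006) = 84.04 Myr.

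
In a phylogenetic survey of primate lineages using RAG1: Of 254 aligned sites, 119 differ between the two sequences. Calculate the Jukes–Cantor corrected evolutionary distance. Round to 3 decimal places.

p = 119/254 ≈ 0.468504.
d = −(3/4) ln(1 − 4p/3) = −0.75 ln(1 − 0.624672) = −0.75 ln(0.375328)
  = −0.75 × (-0.979955) = 0.734966 substitutions/site.

0.735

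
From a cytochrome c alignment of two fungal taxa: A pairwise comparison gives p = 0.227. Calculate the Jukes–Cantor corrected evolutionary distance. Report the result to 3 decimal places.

0.270

d = −(3/4) ln(1 − 4p/3) = −0.75 ln(1 − 0.302667) = −0.75 ln(0.697333)
  = −0.75 × (-0.360492) = 0.270369 substitutions/site.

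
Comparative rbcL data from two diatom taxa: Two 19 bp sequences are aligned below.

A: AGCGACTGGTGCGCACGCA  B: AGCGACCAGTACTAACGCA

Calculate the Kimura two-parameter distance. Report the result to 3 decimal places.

0.332

Of 19 sites, 3 differences are transitions and 2 are transversions, so P = 3/19 ≈ 0.157895 and Q = 2/19 ≈ 0.105263.
Under the Kimura two-parameter model, d = −½ ln(1 − 2P − Q) − ¼ ln(1 − 2Q).
1 − 2P − Q = 0.578947, giving −½ ln(0.578947) = 0.273272.
1 − 2Q = 0.789474, giving −¼ ln(0.789474) = 0.059097.
d = 0.273272 + 0.059097 = 0.332369.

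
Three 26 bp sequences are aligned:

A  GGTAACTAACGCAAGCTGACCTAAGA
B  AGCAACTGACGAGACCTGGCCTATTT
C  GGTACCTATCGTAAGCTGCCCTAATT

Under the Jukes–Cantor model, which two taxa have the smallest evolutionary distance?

A and C

A–B: 10/26 differ, p = 0.385, d = 0.539.
A–C: 6/26 differ, p = 0.231, d = 0.276.
B–C: 10/26 differ, p = 0.385, d = 0.539.
The smallest distance is between A and C.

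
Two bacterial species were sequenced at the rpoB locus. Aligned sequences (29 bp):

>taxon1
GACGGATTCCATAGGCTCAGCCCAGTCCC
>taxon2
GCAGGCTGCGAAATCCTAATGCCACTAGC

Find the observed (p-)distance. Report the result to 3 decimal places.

The sequences differ at 14 of 29 positions.
p = 14/29 = 0.482758… ≈ 0.483 (to 3 d.p.).

0.483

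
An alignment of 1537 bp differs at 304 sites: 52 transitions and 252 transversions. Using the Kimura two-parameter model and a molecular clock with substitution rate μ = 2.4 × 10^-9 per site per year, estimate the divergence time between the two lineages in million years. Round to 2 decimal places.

48.14

P = 52/1537 ≈ 0.033832 and Q = 252/1537 ≈ 0.163956.
Under the Kimura two-parameter model, d = −½ ln(1 − 2P − Q) − ¼ ln(1 − 2Q).
1 − 2P − Q = 0.76838, giving −½ ln(0.76838) = 0.131735.
1 − 2Q = 0.672088, giving −¼ ln(0.672088) = 0.099341.
d = 0.131735 + 0.099341 = 0.231076.
Under a molecular clock d = 2μt, so t = d/(2μ) = 0.231076 / (2 × 2.4 × 10^-9) = 48.14 million years.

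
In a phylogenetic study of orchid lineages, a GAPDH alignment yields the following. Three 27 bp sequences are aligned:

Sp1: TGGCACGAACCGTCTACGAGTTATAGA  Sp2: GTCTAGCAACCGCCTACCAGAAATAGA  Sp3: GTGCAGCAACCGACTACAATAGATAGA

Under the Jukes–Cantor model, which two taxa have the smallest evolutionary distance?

Sp2 and Sp3

Sp1–Sp2: 10/27 differ, p = 0.370, d = 0.511.
Sp1–Sp3: 9/27 differ, p = 0.333, d = 0.441.
Sp2–Sp3: 6/27 differ, p = 0.222, d = 0.264.
The smallest distance is between Sp2 and Sp3.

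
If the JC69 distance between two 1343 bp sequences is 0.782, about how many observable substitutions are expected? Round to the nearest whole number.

652

Invert JC69: p = (3/4)(1 − e^(−4d/3)) = 0.75 × (1 − e^(-1.042667)) = 0.75 × (1 − 0.352513) = 0.485615.
Expected differing sites = pL ≈ 0.485615 × 1343 = 652.180945 ≈ 652.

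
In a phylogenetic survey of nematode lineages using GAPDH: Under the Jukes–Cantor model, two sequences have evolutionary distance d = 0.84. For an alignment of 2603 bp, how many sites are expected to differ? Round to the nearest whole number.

Invert JC69: p = (3/4)(1 − e^(−4d/3)) = 0.75 × (1 − e^(-1.12)) = 0.75 × (1 − 0.326280) = 0.505290.
Expected differing sites = pL ≈ 0.505290 × 2603 = 1315.26987 ≈ 1315.

1315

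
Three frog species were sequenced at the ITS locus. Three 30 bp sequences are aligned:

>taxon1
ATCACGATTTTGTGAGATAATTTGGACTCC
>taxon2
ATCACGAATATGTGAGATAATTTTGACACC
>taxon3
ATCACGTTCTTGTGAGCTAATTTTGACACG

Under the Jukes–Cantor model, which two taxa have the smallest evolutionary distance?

taxon1 and taxon2

taxon1–taxon2: 4/30 differ, p = 0.133, d = 0.147.
taxon1–taxon3: 6/30 differ, p = 0.200, d = 0.233.
taxon2–taxon3: 6/30 differ, p = 0.200, d = 0.233.
The smallest distance is between taxon1 and taxon2.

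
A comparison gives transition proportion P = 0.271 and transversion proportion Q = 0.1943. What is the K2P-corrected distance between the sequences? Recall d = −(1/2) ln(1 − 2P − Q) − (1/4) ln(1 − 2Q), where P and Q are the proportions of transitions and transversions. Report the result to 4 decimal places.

0.7895

Under the Kimura two-parameter model, d = −½ ln(1 − 2P − Q) − ¼ ln(1 − 2Q).
1 − 2P − Q = 0.2637, giving −½ ln(0.2637) = 0.666472.
1 − 2Q = 0.6114, giving −¼ ln(0.6114) = 0.123001.
d = 0.666472 + 0.123001 = 0.789473.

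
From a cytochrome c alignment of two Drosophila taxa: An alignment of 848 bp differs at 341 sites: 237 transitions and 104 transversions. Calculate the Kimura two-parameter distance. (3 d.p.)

P = 237/848 ≈ 0.279481 and Q = 104/848 ≈ 0.122642.
Under the Kimura two-parameter model, d = −½ ln(1 − 2P − Q) − ¼ ln(1 − 2Q).
1 − 2P − Q = 0.318396, giving −½ ln(0.318396) = 0.572230.
1 − 2Q = 0.754716, giving −¼ ln(0.754716) = 0.070353.
d = 0.572230 + 0.070353 = 0.642583.

0.643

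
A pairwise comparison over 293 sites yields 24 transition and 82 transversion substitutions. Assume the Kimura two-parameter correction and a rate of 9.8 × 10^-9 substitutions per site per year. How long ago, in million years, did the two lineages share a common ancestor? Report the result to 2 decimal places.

25.42

P = 24/293 ≈ 0.081911 and Q = 82/293 ≈ 0.279863.
Under the Kimura two-parameter model, d = −½ ln(1 − 2P − Q) − ¼ ln(1 − 2Q).
1 − 2P − Q = 0.556315, giving −½ ln(0.556315) = 0.293210.
1 − 2Q = 0.440274, giving −¼ ln(0.440274) = 0.205090.
d = 0.293210 + 0.205090 = 0.498300.
Under a molecular clock d = 2μt, so t = d/(2μ) = 0.498300 / (2 × 9.8 × 10^-9) = 25.42 million years.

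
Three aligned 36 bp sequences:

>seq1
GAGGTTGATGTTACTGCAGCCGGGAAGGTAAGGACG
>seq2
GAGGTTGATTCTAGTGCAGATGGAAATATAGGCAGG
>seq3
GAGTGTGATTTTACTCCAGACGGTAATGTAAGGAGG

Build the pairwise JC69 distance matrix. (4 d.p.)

seq1–seq2: 11/36 sites differ → p ≈ 0.305556, d = −0.75 ln(1 − 0.407408) = 0.392437 ≈ 0.3924.
seq1–seq3: 8/36 sites differ → p ≈ 0.222222, d = −0.75 ln(1 − 0.296296) = 0.263548 ≈ 0.2635.
seq2–seq3: 10/36 sites differ → p ≈ 0.277778, d = −0.75 ln(1 − 0.370371) = 0.346968 ≈ 0.3470.

d(seq1,seq2) = 0.3924, d(seq1,seq3) = 0.2635, d(seq2,seq3) = 0.3470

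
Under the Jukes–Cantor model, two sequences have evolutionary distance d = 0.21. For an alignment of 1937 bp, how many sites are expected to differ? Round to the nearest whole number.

355

Invert JC69: p = (3/4)(1 − e^(−4d/3)) = 0.75 × (1 − e^(-0.28)) = 0.75 × (1 − 0.755784) = 0.183162.
Expected differing sites = pL ≈ 0.183162 × 1937 = 354.784794 ≈ 355.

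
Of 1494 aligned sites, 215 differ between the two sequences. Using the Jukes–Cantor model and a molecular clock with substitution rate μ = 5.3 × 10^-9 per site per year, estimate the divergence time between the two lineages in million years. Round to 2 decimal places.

15.07

p = 215/1494 ≈ 0.143909.
d = −(3/4) ln(1 − 4p/3) = −0.75 ln(1 − 0.191879) = −0.75 ln(0.808121)
  = −0.75 × (-0.213043) = 0.159782 substitutions/site.
Under a molecular clock d = 2μt, so t = d/(2μ) = 0.159782 / (2 × 5.3 × 10^-9) = 15.07 million years.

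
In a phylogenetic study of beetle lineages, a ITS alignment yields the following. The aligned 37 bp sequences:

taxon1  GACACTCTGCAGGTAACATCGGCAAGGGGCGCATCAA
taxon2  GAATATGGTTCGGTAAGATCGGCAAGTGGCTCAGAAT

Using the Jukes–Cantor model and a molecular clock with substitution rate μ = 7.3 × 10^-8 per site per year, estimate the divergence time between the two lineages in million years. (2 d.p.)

The sequences differ at 14 of 37 sites, so p = 14/37 ≈ 0.378378.
d = −(3/4) ln(1 − 4p/3) = −0.75 ln(1 − 0.504504) = −0.75 ln(0.495496)
  = −0.75 × (-0.702196) = 0.526647 substitutions/site.
Under a molecular clock d = 2μt, so t = d/(2μ) = 0.526647 / (2 × 7.3 × 10^-8) = 3.61 million years.

3.61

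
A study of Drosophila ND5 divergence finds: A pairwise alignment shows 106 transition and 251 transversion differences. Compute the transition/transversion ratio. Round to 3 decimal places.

0.422

R = 106/251 = 0.422310… ≈ 0.422 (to 3 d.p.).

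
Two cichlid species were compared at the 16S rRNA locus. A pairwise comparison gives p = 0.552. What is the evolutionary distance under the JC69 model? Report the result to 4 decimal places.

d = −(3/4) ln(1 − 4p/3) = −0.75 ln(1 − 0.736) = −0.75 ln(0.264)
  = −0.75 × (-1.331806) = 0.998855 substitutions/site.

0.9989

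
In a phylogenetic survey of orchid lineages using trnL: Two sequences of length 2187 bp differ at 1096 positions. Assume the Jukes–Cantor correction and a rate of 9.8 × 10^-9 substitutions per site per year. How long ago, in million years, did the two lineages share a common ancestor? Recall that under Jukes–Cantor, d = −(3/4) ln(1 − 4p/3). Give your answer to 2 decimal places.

42.21

p = 1096/2187 ≈ 0.501143.
d = −(3/4) ln(1 − 4p/3) = −0.75 ln(1 − 0.668191) = −0.75 ln(0.331809)
  = −0.75 × (-1.103196) = 0.827397 substitutions/site.
Under a molecular clock d = 2μt, so t = d/(2μ) = 0.827397 / (2 × 9.8 × 10^-9) = 42.21 million years.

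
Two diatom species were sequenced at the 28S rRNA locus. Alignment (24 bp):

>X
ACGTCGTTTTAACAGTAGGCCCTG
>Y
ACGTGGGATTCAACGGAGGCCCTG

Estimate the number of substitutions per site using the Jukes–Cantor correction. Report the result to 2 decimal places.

The sequences differ at 7 of 24 sites (5, 7, 8, 11, 13, 14, 16), so p = 7/24 ≈ 0.291667.
d = −(3/4) ln(1 − 4p/3) = −0.75 ln(1 − 0.388889) = −0.75 ln(0.611111)
  = −0.75 × (-0.492477) = 0.369358 substitutions/site.

0.37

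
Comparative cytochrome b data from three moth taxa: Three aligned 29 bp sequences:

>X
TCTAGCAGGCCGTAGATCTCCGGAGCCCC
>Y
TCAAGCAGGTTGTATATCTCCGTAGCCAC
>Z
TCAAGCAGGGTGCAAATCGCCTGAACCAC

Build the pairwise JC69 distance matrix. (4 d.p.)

X–Y: 6/29 sites differ → p ≈ 0.206897, d = −0.75 ln(1 − 0.275863) = 0.242081 ≈ 0.2421.
X–Z: 9/29 sites differ → p ≈ 0.310345, d = −0.75 ln(1 − 0.413793) = 0.400562 ≈ 0.4006.
Y–Z: 7/29 sites differ → p ≈ 0.241379, d = −0.75 ln(1 − 0.321839) = 0.291278 ≈ 0.2913.

d(X,Y) = 0.2421, d(X,Z) = 0.4006, d(Y,Z) = 0.2913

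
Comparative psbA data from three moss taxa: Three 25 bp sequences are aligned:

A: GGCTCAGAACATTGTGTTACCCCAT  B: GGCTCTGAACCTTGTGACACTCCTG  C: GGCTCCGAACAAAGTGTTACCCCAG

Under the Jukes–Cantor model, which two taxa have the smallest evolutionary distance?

A and C

A–B: 7/25 differ, p = 0.280, d = 0.351.
A–C: 4/25 differ, p = 0.160, d = 0.180.
B–C: 8/25 differ, p = 0.320, d = 0.417.
The smallest distance is between A and C.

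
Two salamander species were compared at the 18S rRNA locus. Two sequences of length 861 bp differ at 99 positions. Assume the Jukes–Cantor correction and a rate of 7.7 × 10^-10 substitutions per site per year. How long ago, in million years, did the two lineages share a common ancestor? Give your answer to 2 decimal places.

p = 99/861 ≈ 0.114983.
d = −(3/4) ln(1 − 4p/3) = −0.75 ln(1 − 0.153311) = −0.75 ln(0.846689)
  = −0.75 × (-0.166422) = 0.124817 substitutions/site.
Under a molecular clock d = 2μt, so t = d/(2μ) = 0.124817 / (2 × 7.7 × 10^-10) = 81.05 million years.

81.05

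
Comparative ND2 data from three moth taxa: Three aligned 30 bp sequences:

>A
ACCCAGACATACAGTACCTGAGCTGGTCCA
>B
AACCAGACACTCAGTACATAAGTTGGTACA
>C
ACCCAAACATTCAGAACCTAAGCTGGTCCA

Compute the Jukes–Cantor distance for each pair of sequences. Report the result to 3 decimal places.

A–B: 7/30 sites differ → p ≈ 0.233333, d = −0.75 ln(1 − 0.311111) = 0.279506 ≈ 0.280.
A–C: 4/30 sites differ → p ≈ 0.133333, d = −0.75 ln(1 − 0.177777) = 0.146808 ≈ 0.147.
B–C: 7/30 sites differ → p ≈ 0.233333, d = −0.75 ln(1 − 0.311111) = 0.279506 ≈ 0.280.

d(A,B) = 0.280, d(A,C) = 0.147, d(B,C) = 0.280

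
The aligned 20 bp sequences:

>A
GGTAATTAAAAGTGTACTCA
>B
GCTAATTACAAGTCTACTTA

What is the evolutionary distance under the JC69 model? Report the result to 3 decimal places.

The sequences differ at 4 of 20 sites (2, 9, 14, 19), so p = 4/20 = 0.2.
d = −(3/4) ln(1 − 4p/3) = −0.75 ln(1 − 0.266667) = −0.75 ln(0.733333)
  = −0.75 × (-0.310155) = 0.232616 substitutions/site.

0.233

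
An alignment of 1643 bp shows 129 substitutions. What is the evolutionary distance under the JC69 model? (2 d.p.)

0.08

p = 129/1643 ≈ 0.078515.
d = −(3/4) ln(1 − 4p/3) = −0.75 ln(1 − 0.104687) = −0.75 ln(0.895313)
  = −0.75 × (-0.110582) = 0.082937 substitutions/site.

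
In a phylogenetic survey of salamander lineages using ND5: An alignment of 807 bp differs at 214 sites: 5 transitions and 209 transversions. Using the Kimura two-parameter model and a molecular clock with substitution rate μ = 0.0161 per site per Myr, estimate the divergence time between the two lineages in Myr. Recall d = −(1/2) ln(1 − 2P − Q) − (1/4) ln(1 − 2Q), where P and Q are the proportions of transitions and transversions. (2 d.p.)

P = 5/807 ≈ 0.006196 and Q = 209/807 ≈ 0.258984.
Under the Kimura two-parameter model, d = −½ ln(1 − 2P − Q) − ¼ ln(1 − 2Q).
1 − 2P − Q = 0.728624, giving −½ ln(0.728624) = 0.158299.
1 − 2Q = 0.482032, giving −¼ ln(0.482032) = 0.182436.
d = 0.158299 + 0.182436 = 0.340735.
Under a molecular clock d = 2μt, so t = d/(2μ) = 0.340735 / (2 × 0.0161) = 10.58 Myr.

10.58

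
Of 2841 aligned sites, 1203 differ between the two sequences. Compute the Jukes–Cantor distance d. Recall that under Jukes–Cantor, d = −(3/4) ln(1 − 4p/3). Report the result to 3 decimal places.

0.624

p = 1203/2841 ≈ 0.423442.
d = −(3/4) ln(1 − 4p/3) = −0.75 ln(1 − 0.564589) = −0.75 ln(0.435411)
  = −0.75 × (-0.831465) = 0.623599 substitutions/site.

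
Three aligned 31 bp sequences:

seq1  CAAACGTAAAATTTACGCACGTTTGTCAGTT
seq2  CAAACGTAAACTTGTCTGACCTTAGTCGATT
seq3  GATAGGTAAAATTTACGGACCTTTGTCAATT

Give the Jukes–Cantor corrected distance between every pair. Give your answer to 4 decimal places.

d(seq1,seq2) = 0.3672, d(seq1,seq3) = 0.2239, d(seq2,seq3) = 0.3672

seq1–seq2: 9/31 sites differ → p ≈ 0.290323, d = −0.75 ln(1 − 0.387097) = 0.367161 ≈ 0.3672.
seq1–seq3: 6/31 sites differ → p ≈ 0.193548, d = −0.75 ln(1 − 0.258064) = 0.223869 ≈ 0.2239.
seq2–seq3: 9/31 sites differ → p ≈ 0.290323, d = −0.75 ln(1 − 0.387097) = 0.367161 ≈ 0.3672.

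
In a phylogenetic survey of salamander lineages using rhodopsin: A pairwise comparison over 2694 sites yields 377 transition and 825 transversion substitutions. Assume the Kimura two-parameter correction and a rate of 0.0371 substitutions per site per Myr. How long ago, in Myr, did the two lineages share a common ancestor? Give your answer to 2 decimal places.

9.14

P = 377/2694 ≈ 0.139941 and Q = 825/2694 ≈ 0.306236.
Under the Kimura two-parameter model, d = −½ ln(1 − 2P − Q) − ¼ ln(1 − 2Q).
1 − 2P − Q = 0.413882, giving −½ ln(0.413882) = 0.441087.
1 − 2Q = 0.387528, giving −¼ ln(0.387528) = 0.236992.
d = 0.441087 + 0.236992 = 0.678079.
Under a molecular clock d = 2μt, so t = d/(2μ) = 0.678079 / (2 × 0.0371) = 9.14 Myr.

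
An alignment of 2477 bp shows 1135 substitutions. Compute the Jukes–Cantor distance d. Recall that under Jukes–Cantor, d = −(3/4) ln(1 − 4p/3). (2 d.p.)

0.71

p = 1135/2477 ≈ 0.458216.
d = −(3/4) ln(1 − 4p/3) = −0.75 ln(1 − 0.610955) = −0.75 ln(0.389045)
  = −0.75 × (-0.944060) = 0.708045 substitutions/site.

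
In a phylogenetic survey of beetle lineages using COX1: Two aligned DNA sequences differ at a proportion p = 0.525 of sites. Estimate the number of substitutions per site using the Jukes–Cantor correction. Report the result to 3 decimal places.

0.903

d = −(3/4) ln(1 − 4p/3) = −0.75 ln(1 − 0.7) = −0.75 ln(0.3)
  = −0.75 × (-1.203973) = 0.902980 substitutions/site.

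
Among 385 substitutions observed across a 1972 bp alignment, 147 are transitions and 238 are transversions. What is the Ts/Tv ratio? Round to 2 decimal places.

R = 147/238 = 0.617647… ≈ 0.62 (to 2 d.p.).

0.62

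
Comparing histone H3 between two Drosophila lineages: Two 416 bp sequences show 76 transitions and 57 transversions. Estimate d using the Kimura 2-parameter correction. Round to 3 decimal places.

P = 76/416 ≈ 0.182692 and Q = 57/416 ≈ 0.137019.
Under the Kimura two-parameter model, d = −½ ln(1 − 2P − Q) − ¼ ln(1 − 2Q).
1 − 2P − Q = 0.497597, giving −½ ln(0.497597) = 0.348982.
1 − 2Q = 0.725962, giving −¼ ln(0.725962) = 0.080064.
d = 0.348982 + 0.080064 = 0.429046.

0.429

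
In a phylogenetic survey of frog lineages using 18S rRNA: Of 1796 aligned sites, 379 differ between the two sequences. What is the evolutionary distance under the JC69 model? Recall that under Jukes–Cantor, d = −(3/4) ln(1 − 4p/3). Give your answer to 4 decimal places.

0.2478

p = 379/1796 ≈ 0.211024.
d = −(3/4) ln(1 − 4p/3) = −0.75 ln(1 − 0.281365) = −0.75 ln(0.718635)
  = −0.75 × (-0.330402) = 0.247802 substitutions/site.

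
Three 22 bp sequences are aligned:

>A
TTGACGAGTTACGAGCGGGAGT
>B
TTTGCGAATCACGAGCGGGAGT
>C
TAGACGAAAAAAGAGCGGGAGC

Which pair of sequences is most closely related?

A and B

A–B: 4/22 differ, p = 0.182, d = 0.208.
A–C: 6/22 differ, p = 0.273, d = 0.339.
B–C: 7/22 differ, p = 0.318, d = 0.414.
The smallest distance is between A and B.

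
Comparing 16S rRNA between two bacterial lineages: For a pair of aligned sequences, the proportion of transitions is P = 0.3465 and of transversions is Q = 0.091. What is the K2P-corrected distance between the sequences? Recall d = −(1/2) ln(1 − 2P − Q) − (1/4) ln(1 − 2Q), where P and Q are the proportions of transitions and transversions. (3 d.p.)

Under the Kimura two-parameter model, d = −½ ln(1 − 2P − Q) − ¼ ln(1 − 2Q).
1 − 2P − Q = 0.216, giving −½ ln(0.216) = 0.766238.
1 − 2Q = 0.818, giving −¼ ln(0.818) = 0.050223.
d = 0.766238 + 0.050223 = 0.816461.

0.816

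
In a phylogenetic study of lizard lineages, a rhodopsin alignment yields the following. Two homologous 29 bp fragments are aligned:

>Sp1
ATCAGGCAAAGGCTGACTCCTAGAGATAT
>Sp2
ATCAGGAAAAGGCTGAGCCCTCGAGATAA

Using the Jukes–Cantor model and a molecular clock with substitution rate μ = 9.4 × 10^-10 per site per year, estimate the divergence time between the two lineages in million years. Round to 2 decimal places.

The sequences differ at 5 of 29 sites (7, 17, 18, 22, 29), so p = 5/29 ≈ 0.172414.
d = −(3/4) ln(1 − 4p/3) = −0.75 ln(1 − 0.229885) = −0.75 ln(0.770115)
  = −0.75 × (-0.261215) = 0.195911 substitutions/site.
Under a molecular clock d = 2μt, so t = d/(2μ) = 0.195911 / (2 × 9.4 × 10^-10) = 104.21 million years.

104.21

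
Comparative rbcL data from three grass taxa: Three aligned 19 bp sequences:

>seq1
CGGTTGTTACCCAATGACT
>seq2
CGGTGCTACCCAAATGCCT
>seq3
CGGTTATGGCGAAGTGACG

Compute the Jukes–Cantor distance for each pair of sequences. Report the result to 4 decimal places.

d(seq1,seq2) = 0.4099, d(seq1,seq3) = 0.5068, d(seq2,seq3) = 0.6181

seq1–seq2: 6/19 sites differ → p ≈ 0.315789, d = −0.75 ln(1 − 0.421052) = 0.409907 ≈ 0.4099.
seq1–seq3: 7/19 sites differ → p ≈ 0.368421, d = −0.75 ln(1 − 0.491228) = 0.506816 ≈ 0.5068.
seq2–seq3: 8/19 sites differ → p ≈ 0.421053, d = −0.75 ln(1 − 0.561404) = 0.618132 ≈ 0.6181.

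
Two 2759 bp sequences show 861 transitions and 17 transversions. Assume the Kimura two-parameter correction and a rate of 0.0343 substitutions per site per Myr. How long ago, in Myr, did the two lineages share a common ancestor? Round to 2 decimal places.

P = 861/2759 ≈ 0.31207 and Q = 17/2759 ≈ 0.006162.
Under the Kimura two-parameter model, d = −½ ln(1 − 2P − Q) − ¼ ln(1 − 2Q).
1 − 2P − Q = 0.369698, giving −½ ln(0.369698) = 0.497534.
1 − 2Q = 0.987676, giving −¼ ln(0.987676) = 0.003100.
d = 0.497534 + 0.003100 = 0.500634.
Under a molecular clock d = 2μt, so t = d/(2μ) = 0.500634 / (2 × 0.0343) = 7.30 Myr.

7.30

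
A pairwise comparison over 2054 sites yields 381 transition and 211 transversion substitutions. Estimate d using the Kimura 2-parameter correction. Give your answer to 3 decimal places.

0.378

P = 381/2054 ≈ 0.185492 and Q = 211/2054 ≈ 0.102726.
Under the Kimura two-parameter model, d = −½ ln(1 − 2P − Q) − ¼ ln(1 − 2Q).
1 − 2P − Q = 0.52629, giving −½ ln(0.52629) = 0.320951.
1 − 2Q = 0.794548, giving −¼ ln(0.794548) = 0.057495.
d = 0.320951 + 0.057495 = 0.378446.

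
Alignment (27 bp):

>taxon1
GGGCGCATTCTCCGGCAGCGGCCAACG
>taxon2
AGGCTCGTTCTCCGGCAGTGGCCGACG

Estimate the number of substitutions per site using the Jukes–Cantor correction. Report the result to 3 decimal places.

The sequences differ at 5 of 27 sites (1, 5, 7, 19, 24), so p = 5/27 ≈ 0.185185.
d = −(3/4) ln(1 − 4p/3) = −0.75 ln(1 − 0.246913) = −0.75 ln(0.753087)
  = −0.75 × (-0.283575) = 0.212681 substitutions/site.

0.213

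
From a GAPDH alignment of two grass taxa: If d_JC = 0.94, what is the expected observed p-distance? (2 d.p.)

p = (3/4)(1 − e^(−4d/3)) = 0.75 × (1 − e^(-1.253333)) = 0.75 × (1 − 0.285551) = 0.535837.

0.54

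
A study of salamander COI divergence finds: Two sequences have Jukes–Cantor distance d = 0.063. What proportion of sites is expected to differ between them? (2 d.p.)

0.06

p = (3/4)(1 − e^(−4d/3)) = 0.75 × (1 − e^(-0.084)) = 0.75 × (1 − 0.919431) = 0.060427.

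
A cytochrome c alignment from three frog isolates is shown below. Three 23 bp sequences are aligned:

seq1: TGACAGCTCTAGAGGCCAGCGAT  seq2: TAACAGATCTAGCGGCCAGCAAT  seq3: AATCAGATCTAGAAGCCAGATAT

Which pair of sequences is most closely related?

seq1 and seq2

seq1–seq2: 4/23 differ, p = 0.174, d = 0.198.
seq1–seq3: 7/23 differ, p = 0.304, d = 0.390.
seq2–seq3: 6/23 differ, p = 0.261, d = 0.321.
The smallest distance is between seq1 and seq2.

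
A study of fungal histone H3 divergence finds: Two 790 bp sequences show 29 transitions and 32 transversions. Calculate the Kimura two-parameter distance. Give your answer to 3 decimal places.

P = 29/790 ≈ 0.036709 and Q = 32/790 ≈ 0.040506.
Under the Kimura two-parameter model, d = −½ ln(1 − 2P − Q) − ¼ ln(1 − 2Q).
1 − 2P − Q = 0.886076, giving −½ ln(0.886076) = 0.060476.
1 − 2Q = 0.918988, giving −¼ ln(0.918988) = 0.021121.
d = 0.060476 + 0.021121 = 0.081597.

0.082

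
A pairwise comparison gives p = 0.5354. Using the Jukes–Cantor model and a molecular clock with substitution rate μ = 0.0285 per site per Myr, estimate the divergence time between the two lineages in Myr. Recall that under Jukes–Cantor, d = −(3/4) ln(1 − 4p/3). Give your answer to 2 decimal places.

d = −(3/4) ln(1 − 4p/3) = −0.75 ln(1 − 0.713867) = −0.75 ln(0.286133)
  = −0.75 × (-1.251299) = 0.938474 substitutions/site.
Under a molecular clock d = 2μt, so t = d/(2μ) = 0.938474 / (2 × 0.0285) = 16.46 Myr.

16.46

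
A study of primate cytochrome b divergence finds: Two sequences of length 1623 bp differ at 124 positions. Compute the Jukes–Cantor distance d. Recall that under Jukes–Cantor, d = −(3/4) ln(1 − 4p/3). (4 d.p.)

p = 124/1623 ≈ 0.076402.
d = −(3/4) ln(1 − 4p/3) = −0.75 ln(1 − 0.101869) = −0.75 ln(0.898131)
  = −0.75 × (-0.107439) = 0.080579 substitutions/site.

0.0806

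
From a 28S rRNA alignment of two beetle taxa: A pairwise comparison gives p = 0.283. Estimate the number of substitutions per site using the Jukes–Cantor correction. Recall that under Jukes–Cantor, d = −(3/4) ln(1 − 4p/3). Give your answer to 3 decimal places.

0.355

d = −(3/4) ln(1 − 4p/3) = −0.75 ln(1 − 0.377333) = −0.75 ln(0.622667)
  = −0.75 × (-0.473743) = 0.355307 substitutions/site.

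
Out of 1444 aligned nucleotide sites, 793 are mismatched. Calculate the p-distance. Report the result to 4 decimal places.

0.5492

p = 793/1444 = 0.549168… ≈ 0.5492 (to 4 d.p.).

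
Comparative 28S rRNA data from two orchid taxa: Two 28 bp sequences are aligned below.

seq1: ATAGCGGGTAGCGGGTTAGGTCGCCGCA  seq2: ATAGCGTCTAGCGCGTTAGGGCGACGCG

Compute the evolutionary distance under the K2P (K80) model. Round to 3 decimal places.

0.254

Of 28 sites, 1 differences are transitions and 5 are transversions, so P = 1/28 ≈ 0.035714 and Q = 5/28 ≈ 0.178571.
Under the Kimura two-parameter model, d = −½ ln(1 − 2P − Q) − ¼ ln(1 − 2Q).
1 − 2P − Q = 0.750001, giving −½ ln(0.750001) = 0.143840.
1 − 2Q = 0.642858, giving −¼ ln(0.642858) = 0.110458.
d = 0.143840 + 0.110458 = 0.254298.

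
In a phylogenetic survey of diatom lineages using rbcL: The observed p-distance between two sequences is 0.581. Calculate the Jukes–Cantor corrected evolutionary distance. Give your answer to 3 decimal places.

1.118

d = −(3/4) ln(1 − 4p/3) = −0.75 ln(1 − 0.774667) = −0.75 ln(0.225333)
  = −0.75 × (-1.490176) = 1.117632 substitutions/site.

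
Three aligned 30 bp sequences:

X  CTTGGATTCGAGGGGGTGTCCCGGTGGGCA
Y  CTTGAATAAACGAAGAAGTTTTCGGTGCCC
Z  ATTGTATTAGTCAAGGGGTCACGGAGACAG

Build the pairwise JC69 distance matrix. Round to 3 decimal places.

X–Y: 17/30 sites differ → p ≈ 0.566667, d = −0.75 ln(1 − 0.755556) = 1.056577 ≈ 1.057.
X–Z: 14/30 sites differ → p ≈ 0.466667, d = −0.75 ln(1 − 0.622223) = 0.730088 ≈ 0.730.
Y–Z: 17/30 sites differ → p ≈ 0.566667, d = −0.75 ln(1 − 0.755556) = 1.056577 ≈ 1.057.

d(X,Y) = 1.057, d(X,Z) = 0.730, d(Y,Z) = 1.057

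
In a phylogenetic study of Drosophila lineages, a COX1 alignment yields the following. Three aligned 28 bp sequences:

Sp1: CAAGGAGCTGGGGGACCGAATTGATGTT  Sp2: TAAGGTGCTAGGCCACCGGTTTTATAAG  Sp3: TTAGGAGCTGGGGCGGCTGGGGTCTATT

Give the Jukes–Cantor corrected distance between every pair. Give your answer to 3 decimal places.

Sp1–Sp2: 11/28 sites differ → p ≈ 0.392857, d = −0.75 ln(1 − 0.523809) = 0.556452 ≈ 0.556.
Sp1–Sp3: 13/28 sites differ → p ≈ 0.464286, d = −0.75 ln(1 − 0.619048) = 0.723811 ≈ 0.724.
Sp2–Sp3: 13/28 sites differ → p ≈ 0.464286, d = −0.75 ln(1 − 0.619048) = 0.723811 ≈ 0.724.

d(Sp1,Sp2) = 0.556, d(Sp1,Sp3) = 0.724, d(Sp2,Sp3) = 0.724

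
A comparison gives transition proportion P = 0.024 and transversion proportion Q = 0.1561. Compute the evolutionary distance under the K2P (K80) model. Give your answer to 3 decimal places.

Under the Kimura two-parameter model, d = −½ ln(1 − 2P − Q) − ¼ ln(1 − 2Q).
1 − 2P − Q = 0.7959, giving −½ ln(0.7959) = 0.114141.
1 − 2Q = 0.6878, giving −¼ ln(0.6878) = 0.093564.
d = 0.114141 + 0.093564 = 0.207705.

0.208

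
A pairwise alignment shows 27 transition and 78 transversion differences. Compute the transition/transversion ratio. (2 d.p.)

R = 27/78 = 0.346153… ≈ 0.35 (to 2 d.p.).

0.35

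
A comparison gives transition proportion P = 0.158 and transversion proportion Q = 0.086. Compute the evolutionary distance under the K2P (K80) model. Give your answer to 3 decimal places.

Under the Kimura two-parameter model, d = −½ ln(1 − 2P − Q) − ¼ ln(1 − 2Q).
1 − 2P − Q = 0.598, giving −½ ln(0.598) = 0.257082.
1 − 2Q = 0.828, giving −¼ ln(0.828) = 0.047186.
d = 0.257082 + 0.047186 = 0.304268.

0.304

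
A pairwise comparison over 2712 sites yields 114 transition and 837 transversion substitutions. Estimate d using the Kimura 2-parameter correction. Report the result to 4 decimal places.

P = 114/2712 ≈ 0.042035 and Q = 837/2712 ≈ 0.308628.
Under the Kimura two-parameter model, d = −½ ln(1 − 2P − Q) − ¼ ln(1 − 2Q).
1 − 2P − Q = 0.607302, giving −½ ln(0.607302) = 0.249365.
1 − 2Q = 0.382744, giving −¼ ln(0.382744) = 0.240097.
d = 0.249365 + 0.240097 = 0.489462.

0.4895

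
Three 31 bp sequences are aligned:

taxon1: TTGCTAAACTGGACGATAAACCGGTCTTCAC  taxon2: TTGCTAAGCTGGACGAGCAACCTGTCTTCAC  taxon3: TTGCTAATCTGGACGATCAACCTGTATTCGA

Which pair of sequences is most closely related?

taxon1 and taxon2

taxon1–taxon2: 4/31 differ, p = 0.129, d = 0.142.
taxon1–taxon3: 6/31 differ, p = 0.194, d = 0.224.
taxon2–taxon3: 5/31 differ, p = 0.161, d = 0.182.
The smallest distance is between taxon1 and taxon2.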